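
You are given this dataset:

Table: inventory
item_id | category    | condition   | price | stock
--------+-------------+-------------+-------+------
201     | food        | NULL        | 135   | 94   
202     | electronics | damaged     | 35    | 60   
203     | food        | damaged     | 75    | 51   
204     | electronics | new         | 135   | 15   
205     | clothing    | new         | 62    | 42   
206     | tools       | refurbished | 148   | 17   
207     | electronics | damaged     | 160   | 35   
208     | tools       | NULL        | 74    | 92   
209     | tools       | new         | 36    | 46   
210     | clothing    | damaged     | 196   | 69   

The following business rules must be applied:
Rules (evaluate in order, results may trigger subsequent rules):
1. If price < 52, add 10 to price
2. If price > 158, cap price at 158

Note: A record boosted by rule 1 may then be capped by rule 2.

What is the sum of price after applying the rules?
1036

Step 1: Apply rule 1 to records with price < 52
  - 2 records get bonus of 10
  - Of these, 0 records then exceed 158 and get capped
Step 2: Apply rule 2 to records with price > 158
  - 2 records (original) are capped
Step 3: Calculate final sum = 1036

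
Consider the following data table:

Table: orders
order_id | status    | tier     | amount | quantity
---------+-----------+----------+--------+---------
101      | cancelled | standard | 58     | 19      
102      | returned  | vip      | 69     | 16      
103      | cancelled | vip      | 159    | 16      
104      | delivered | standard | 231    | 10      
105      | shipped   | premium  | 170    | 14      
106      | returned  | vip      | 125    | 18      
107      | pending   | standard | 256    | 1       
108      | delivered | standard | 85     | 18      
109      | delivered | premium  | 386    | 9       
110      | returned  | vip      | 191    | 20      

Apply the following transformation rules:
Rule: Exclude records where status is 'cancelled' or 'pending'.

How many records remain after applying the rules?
7

Step 1: Count records to exclude
  - 2 (cancelled) + 1 (pending) = 3 records
Step 2: Total records: 10
Step 3: Remaining = 10 - 3 = 7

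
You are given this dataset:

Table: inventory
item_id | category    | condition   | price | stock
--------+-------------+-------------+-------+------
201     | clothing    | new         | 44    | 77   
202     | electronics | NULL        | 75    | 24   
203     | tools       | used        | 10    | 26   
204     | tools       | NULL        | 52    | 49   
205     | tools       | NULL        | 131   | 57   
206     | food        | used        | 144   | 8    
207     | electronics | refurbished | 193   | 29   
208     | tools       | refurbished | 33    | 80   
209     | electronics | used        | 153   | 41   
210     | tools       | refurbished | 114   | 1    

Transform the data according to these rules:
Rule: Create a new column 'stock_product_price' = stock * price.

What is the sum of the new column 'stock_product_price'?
31239

Step 1: For each record, compute stock * price
Example calculations:
  77 * 44 = 3388
  24 * 75 = 1800
  26 * 10 = 260
  ...
Step 2: Sum all derived values
Step 3: Total = 31239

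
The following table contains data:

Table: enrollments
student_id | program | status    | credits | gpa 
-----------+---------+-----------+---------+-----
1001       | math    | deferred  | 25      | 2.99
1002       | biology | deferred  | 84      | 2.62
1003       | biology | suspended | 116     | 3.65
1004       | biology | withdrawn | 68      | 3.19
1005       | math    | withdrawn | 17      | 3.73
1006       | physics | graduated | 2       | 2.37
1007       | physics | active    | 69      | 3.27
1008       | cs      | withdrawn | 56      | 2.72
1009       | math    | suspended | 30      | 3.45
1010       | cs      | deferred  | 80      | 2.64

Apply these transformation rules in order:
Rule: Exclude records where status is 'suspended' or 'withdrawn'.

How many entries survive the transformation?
5

Step 1: Count records to exclude
  - 2 (suspended) + 3 (withdrawn) = 5 records
Step 2: Total records: 10
Step 3: Remaining = 10 - 5 = 5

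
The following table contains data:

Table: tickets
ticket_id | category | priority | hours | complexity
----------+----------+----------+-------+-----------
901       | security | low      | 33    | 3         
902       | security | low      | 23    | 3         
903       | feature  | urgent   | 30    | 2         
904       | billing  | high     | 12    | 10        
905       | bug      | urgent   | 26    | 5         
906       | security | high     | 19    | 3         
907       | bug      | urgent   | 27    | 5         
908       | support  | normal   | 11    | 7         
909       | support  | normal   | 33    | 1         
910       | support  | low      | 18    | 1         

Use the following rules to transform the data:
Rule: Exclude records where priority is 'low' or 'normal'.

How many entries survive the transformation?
5

Step 1: Count records to exclude
  - 3 (low) + 2 (normal) = 5 records
Step 2: Total records: 10
Step 3: Remaining = 10 - 5 = 5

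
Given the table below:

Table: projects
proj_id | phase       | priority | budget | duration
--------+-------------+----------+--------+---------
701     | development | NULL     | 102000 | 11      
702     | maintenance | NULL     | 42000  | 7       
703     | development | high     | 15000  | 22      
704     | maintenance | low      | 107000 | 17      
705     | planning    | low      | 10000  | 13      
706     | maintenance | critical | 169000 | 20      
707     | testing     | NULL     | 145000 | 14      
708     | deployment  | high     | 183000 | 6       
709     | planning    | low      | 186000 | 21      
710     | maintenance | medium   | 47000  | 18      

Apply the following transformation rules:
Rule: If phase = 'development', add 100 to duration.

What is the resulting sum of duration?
349

Step 1: Count records where phase = 'development': 2
Step 2: Total bonus added: 2 × 100 = 200
Step 3: Original sum of duration: 149
Step 4: Final sum = 149 + 200 = 349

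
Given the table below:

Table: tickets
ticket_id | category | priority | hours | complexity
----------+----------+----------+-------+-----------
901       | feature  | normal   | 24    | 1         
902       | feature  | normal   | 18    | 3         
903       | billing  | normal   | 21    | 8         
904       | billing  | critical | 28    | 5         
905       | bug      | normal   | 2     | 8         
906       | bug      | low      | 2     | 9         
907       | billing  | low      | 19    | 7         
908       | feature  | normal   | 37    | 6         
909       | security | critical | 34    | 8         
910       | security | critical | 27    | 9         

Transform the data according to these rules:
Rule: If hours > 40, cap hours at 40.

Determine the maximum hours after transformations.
37

Step 1: Original maximum hours = 37
Step 2: Check cap of 40 against maximum
Step 3: No records exceed the cap (max 37 <= cap 40), so no capping applies
Step 4: Maximum after transformation = 37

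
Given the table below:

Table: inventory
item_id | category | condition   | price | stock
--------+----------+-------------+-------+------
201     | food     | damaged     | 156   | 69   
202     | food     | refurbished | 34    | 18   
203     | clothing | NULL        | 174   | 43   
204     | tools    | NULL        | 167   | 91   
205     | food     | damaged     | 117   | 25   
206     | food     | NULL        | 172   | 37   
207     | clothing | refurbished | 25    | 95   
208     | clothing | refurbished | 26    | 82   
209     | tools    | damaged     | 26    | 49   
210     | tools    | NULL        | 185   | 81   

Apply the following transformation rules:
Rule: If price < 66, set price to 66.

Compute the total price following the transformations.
1235

Step 1: 4 records have price < 66
Step 2: These records originally summed to 111
Step 3: After setting to minimum: 4 × 66 = 264
Step 4: Unaffected records sum: 971
Step 5: Final sum = 264 + 971 = 1235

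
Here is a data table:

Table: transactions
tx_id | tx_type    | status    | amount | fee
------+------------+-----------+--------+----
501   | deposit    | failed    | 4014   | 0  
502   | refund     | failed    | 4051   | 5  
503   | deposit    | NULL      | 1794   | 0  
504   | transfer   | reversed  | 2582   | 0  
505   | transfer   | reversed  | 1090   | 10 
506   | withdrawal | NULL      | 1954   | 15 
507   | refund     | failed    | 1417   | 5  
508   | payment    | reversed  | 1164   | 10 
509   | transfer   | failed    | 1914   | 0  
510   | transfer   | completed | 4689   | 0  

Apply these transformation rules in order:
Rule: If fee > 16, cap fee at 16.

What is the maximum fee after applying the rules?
15

Step 1: Original maximum fee = 15
Step 2: Check cap of 16 against maximum
Step 3: No records exceed the cap (max 15 <= cap 16), so no capping applies
Step 4: Maximum after transformation = 15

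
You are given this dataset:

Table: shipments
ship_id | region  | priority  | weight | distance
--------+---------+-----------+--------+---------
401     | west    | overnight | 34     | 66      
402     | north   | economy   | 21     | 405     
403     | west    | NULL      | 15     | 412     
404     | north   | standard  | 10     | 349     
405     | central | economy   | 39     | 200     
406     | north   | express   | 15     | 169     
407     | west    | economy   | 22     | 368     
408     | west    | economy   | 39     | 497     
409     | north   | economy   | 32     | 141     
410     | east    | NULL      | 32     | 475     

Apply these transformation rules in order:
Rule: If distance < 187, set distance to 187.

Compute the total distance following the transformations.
3267

Step 1: 3 records have distance < 187
Step 2: These records originally summed to 376
Step 3: After setting to minimum: 3 × 187 = 561
Step 4: Unaffected records sum: 2706
Step 5: Final sum = 561 + 2706 = 3267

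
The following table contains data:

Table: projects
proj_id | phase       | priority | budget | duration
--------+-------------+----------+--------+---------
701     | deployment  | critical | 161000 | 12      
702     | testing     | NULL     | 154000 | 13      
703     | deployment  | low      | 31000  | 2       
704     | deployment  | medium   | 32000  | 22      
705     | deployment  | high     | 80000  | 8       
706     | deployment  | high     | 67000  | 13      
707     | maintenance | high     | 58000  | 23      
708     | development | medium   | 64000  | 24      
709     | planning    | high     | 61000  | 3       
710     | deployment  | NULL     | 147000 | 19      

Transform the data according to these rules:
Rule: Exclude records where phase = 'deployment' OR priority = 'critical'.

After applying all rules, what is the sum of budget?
337000

Step 1: Find records where phase = 'deployment' OR priority = 'critical'
Step 2: 6 records match, summing to 518000
Step 3: Original sum: 855000
Step 4: Remaining sum = 855000 - 518000 = 337000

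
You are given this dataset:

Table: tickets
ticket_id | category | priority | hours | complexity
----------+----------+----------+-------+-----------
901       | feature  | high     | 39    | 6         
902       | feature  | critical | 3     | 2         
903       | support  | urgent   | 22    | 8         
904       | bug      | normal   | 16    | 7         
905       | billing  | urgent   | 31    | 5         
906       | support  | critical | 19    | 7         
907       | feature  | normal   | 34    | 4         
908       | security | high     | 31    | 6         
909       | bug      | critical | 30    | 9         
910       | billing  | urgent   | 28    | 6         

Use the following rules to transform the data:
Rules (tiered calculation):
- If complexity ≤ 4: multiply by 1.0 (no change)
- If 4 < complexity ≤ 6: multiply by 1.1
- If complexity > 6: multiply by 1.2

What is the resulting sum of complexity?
68.5

Step 1: Tier 1 (complexity ≤ 4): 2 records, sum = 6 × 1.0 = 6.0
Step 2: Tier 2 (4 < complexity ≤ 6): 4 records, sum = 23 × 1.1 = 25.3
Step 3: Tier 3 (complexity > 6): 4 records, sum = 31 × 1.2 = 37.2
Step 4: Final sum = 6.0 + 25.3 + 37.2 = 68.5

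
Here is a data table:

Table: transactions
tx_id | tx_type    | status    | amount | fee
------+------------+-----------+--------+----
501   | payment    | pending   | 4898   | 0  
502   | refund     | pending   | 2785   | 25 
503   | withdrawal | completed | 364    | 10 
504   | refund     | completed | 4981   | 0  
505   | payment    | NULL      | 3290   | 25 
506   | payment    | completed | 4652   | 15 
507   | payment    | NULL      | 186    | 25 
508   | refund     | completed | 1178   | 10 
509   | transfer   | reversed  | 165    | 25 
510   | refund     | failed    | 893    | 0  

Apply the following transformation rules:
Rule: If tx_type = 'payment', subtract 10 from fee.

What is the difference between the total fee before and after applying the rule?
40

Step 1: Original sum of fee = 135
Step 2: 4 records have tx_type = 'payment'
Step 3: Each affected record changes by -10
Step 4: Total change = 4 × -10 = -40
Step 5: New sum = 135 + -40 = 95
Step 6: Difference = |95 - 135| = 40
        (Sum decreased by 40)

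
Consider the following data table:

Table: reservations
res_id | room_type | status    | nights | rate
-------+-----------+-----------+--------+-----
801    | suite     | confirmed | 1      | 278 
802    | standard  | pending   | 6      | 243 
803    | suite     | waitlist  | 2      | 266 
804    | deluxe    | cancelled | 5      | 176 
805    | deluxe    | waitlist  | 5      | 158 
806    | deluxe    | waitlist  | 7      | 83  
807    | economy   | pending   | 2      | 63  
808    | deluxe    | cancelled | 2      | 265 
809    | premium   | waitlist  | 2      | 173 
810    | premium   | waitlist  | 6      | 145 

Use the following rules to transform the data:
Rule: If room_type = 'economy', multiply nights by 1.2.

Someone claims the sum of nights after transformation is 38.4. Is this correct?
Yes, the result is correct.

Step 1: Calculate the correct sum after transformation
Step 2: Apply multiplier 1.2 to records where room_type = 'economy'
Step 3: Correct result = 38.4
Step 4: Claimed result = 38.4
Step 5: 38.4 = 38.4 ✓
Conclusion: The claimed result is correct.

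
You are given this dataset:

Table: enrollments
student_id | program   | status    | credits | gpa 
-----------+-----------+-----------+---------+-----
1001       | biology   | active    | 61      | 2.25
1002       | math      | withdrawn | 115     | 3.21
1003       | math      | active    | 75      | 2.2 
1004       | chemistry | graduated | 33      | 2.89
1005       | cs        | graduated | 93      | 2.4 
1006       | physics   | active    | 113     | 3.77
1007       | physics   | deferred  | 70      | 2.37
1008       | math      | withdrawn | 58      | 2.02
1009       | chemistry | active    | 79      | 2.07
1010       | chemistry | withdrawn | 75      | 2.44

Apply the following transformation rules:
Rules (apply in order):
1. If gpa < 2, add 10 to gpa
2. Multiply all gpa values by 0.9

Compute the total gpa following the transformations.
23.06

Step 1: Apply Rule 1 - Add 10 to records with gpa < 2
  - 0 records affected: 0 + (0 × 10) = 0
  - Unaffected records: 25.62
  - Sum after Rule 1: 25.62
Step 2: Apply Rule 2 - Multiply all by 0.9
  - 25.62 × 0.9 = 23.06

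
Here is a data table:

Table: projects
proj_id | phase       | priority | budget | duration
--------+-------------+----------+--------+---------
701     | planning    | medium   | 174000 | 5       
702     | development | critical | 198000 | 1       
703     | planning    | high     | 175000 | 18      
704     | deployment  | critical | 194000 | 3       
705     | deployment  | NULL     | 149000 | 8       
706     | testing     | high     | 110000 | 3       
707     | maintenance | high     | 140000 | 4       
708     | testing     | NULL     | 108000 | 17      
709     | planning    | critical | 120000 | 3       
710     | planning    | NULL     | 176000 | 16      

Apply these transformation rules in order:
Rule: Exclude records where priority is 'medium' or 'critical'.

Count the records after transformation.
6

Step 1: Count records to exclude
  - 1 (medium) + 3 (critical) = 4 records
Step 2: Total records: 10
Step 3: Remaining = 10 - 4 = 6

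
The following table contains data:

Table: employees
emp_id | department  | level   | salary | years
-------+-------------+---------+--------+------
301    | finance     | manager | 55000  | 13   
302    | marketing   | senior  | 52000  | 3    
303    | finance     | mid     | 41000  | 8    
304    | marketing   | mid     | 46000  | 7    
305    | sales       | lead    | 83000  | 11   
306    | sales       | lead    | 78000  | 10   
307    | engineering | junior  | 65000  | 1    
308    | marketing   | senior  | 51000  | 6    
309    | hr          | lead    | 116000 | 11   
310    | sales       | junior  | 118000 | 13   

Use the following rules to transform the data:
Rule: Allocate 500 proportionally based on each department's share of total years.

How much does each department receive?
engineering: 6.02, finance: 126.51, hr: 66.27, marketing: 96.39, sales: 204.82

Step 1: Calculate total years = 83
Step 2: Calculate each department's proportion:
  engineering: 1/83 = 1.20% → 6.02
  finance: 21/83 = 25.30% → 126.51
  hr: 11/83 = 13.25% → 66.27
  marketing: 16/83 = 19.28% → 96.39
  sales: 34/83 = 40.96% → 204.82
Step 3: Verify: sum of allocations ≈ 500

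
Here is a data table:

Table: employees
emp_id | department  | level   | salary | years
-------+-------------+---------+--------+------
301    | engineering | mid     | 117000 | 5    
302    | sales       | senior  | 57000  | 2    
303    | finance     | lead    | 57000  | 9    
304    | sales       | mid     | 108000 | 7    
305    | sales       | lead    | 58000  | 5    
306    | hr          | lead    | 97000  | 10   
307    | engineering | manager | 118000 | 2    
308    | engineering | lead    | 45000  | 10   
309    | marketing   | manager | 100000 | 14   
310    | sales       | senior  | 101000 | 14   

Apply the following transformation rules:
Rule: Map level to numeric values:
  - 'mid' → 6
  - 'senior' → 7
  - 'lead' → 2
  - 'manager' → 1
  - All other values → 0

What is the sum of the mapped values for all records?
36

Step 1: Apply mapping to each record
Step 2: Count by status:
  'mid': 2 records × 6 = 12
  'senior': 2 records × 7 = 14
  'lead': 4 records × 2 = 8
  'manager': 2 records × 1 = 2
Step 3: Sum all mapped values = 36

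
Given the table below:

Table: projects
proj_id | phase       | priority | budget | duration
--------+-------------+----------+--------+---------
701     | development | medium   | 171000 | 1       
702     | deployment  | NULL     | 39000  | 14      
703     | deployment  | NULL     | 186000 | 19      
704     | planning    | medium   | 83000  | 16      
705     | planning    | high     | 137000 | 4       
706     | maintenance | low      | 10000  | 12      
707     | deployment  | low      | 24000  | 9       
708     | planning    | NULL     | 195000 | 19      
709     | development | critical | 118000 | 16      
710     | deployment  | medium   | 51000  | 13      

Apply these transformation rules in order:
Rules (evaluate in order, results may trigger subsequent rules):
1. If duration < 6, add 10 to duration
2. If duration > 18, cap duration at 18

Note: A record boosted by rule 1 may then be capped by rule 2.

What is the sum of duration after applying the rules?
141

Step 1: Apply rule 1 to records with duration < 6
  - 2 records get bonus of 10
  - Of these, 0 records then exceed 18 and get capped
Step 2: Apply rule 2 to records with duration > 18
  - 2 records (original) are capped
Step 3: Calculate final sum = 141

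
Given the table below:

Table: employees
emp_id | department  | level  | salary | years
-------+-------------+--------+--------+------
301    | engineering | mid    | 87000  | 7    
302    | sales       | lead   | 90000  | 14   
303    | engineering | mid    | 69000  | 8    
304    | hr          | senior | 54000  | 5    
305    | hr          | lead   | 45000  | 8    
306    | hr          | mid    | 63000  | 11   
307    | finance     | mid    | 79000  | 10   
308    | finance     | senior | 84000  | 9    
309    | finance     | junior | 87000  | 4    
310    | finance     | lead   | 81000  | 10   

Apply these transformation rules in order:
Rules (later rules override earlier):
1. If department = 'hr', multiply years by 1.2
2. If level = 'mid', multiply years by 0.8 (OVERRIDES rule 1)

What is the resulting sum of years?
81.4

Step 1: Rule 2 takes priority for records with level = 'mid'
  - 4 records: 36 × 0.8 = 28.8
Step 2: Rule 1 applies to remaining records with department = 'hr'
  - 2 records: 13 × 1.2 = 15.6
Step 3: Other records unchanged: 37
Step 4: Final sum = 28.8 + 15.6 + 37 = 81.4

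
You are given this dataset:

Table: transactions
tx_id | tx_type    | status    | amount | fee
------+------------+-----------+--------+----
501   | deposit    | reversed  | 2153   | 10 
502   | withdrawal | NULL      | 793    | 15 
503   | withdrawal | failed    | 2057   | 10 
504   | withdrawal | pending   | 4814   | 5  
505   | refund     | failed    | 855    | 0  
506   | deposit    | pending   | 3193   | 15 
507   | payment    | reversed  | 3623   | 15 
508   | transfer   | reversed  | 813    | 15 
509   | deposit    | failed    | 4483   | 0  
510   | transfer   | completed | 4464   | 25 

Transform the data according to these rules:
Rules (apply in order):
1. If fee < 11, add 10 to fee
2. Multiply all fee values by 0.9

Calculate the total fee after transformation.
144.0

Step 1: Apply Rule 1 - Add 10 to records with fee < 11
  - 5 records affected: 25 + (5 × 10) = 75
  - Unaffected records: 85
  - Sum after Rule 1: 160
Step 2: Apply Rule 2 - Multiply all by 0.9
  - 160 × 0.9 = 144.0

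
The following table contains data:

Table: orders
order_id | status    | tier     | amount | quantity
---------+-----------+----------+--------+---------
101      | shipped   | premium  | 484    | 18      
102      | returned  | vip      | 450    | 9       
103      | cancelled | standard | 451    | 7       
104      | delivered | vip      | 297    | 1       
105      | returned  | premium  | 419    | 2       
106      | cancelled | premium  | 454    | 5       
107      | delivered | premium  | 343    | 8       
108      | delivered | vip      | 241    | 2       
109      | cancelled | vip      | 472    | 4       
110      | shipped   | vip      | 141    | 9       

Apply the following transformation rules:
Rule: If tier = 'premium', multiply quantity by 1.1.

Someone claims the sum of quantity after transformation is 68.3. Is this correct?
Yes, the result is correct.

Step 1: Calculate the correct sum after transformation
Step 2: Apply multiplier 1.1 to records where tier = 'premium'
Step 3: Correct result = 68.3
Step 4: Claimed result = 68.3
Step 5: 68.3 = 68.3 ✓
Conclusion: The claimed result is correct.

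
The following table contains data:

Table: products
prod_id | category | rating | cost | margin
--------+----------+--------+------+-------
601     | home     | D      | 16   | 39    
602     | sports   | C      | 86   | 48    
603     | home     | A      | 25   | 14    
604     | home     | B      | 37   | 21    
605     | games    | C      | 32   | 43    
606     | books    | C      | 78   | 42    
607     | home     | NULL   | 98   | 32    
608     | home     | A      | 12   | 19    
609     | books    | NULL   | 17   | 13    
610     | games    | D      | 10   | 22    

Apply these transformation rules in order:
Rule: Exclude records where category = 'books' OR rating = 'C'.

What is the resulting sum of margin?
147

Step 1: Find records where category = 'books' OR rating = 'C'
Step 2: 4 records match, summing to 146
Step 3: Original sum: 293
Step 4: Remaining sum = 293 - 146 = 147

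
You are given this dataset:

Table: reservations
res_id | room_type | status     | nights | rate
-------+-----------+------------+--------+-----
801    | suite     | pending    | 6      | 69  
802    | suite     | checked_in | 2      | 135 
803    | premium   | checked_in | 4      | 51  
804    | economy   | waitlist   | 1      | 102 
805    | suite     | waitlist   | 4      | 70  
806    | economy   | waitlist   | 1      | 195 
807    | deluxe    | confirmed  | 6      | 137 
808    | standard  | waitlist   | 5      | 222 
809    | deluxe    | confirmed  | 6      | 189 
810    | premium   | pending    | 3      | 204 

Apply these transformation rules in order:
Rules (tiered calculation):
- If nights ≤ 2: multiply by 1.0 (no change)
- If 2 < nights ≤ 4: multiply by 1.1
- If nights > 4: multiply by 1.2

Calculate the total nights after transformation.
43.7

Step 1: Tier 1 (nights ≤ 2): 3 records, sum = 4 × 1.0 = 4.0
Step 2: Tier 2 (2 < nights ≤ 4): 3 records, sum = 11 × 1.1 = 12.1
Step 3: Tier 3 (nights > 4): 4 records, sum = 23 × 1.2 = 27.6
Step 4: Final sum = 4.0 + 12.1 + 27.6 = 43.7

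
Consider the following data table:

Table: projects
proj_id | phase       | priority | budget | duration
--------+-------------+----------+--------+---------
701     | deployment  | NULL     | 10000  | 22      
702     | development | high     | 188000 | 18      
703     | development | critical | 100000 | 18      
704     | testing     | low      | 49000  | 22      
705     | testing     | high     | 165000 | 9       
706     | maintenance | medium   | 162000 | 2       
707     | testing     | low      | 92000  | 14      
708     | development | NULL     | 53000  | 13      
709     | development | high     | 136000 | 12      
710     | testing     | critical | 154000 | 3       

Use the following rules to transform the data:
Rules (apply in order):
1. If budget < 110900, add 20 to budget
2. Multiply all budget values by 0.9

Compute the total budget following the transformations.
998190.0

Step 1: Apply Rule 1 - Add 20 to records with budget < 110900
  - 5 records affected: 304000 + (5 × 20) = 304100
  - Unaffected records: 805000
  - Sum after Rule 1: 1109100
Step 2: Apply Rule 2 - Multiply all by 0.9
  - 1109100 × 0.9 = 998190.0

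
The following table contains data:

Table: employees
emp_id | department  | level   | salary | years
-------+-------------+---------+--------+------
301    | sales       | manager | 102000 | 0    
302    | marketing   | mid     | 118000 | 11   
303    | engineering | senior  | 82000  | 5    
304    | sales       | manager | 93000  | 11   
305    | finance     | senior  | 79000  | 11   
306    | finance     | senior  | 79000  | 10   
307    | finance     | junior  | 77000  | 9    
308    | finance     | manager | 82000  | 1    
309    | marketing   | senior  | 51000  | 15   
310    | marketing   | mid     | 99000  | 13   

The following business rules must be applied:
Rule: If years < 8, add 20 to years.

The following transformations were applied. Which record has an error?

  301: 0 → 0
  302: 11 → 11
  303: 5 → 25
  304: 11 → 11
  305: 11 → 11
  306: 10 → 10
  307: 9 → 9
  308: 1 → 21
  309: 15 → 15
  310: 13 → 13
Record 301 has an error. The correct transformed value should be 20, not 0.

Step 1: Check each record against the rule
Step 2: Record 301 has years = 0
Step 3: Since 0 < 8, the bonus should have been applied
Step 4: Correct value = 20, but claimed value = 0
Conclusion: Record 301 has the error.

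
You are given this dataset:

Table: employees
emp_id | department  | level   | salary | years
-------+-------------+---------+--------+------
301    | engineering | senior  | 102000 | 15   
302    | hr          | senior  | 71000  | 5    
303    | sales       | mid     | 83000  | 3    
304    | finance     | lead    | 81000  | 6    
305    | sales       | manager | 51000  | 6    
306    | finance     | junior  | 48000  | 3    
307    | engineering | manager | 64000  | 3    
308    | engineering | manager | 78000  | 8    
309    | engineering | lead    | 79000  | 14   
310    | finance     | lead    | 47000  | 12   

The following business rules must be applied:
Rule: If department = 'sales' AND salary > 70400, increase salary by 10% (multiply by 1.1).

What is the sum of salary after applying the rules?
712300.0

Step 1: Find records where department = 'sales' AND salary > 70400
Step 2: 1 records match, summing to 83000
Step 3: After multiplier: 83000 × 1.1 = 91300.0
Step 4: Unaffected records sum: 621000
Step 5: Final sum = 91300.0 + 621000 = 712300.0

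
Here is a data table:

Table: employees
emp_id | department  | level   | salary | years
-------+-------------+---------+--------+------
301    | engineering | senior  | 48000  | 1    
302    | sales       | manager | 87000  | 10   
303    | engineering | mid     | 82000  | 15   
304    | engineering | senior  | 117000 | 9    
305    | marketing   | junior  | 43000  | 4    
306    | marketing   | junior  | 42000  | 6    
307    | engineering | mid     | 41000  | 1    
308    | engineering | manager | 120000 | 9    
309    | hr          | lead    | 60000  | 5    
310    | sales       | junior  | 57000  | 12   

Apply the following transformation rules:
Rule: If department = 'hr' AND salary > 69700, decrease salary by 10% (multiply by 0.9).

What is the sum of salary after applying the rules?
697000

Step 1: Find records where department = 'hr' AND salary > 69700
Step 2: 0 records match, summing to 0
Step 3: After multiplier: 0 × 0.9 = 0.0
Step 4: Unaffected records sum: 697000
Step 5: Final sum = 0.0 + 697000 = 697000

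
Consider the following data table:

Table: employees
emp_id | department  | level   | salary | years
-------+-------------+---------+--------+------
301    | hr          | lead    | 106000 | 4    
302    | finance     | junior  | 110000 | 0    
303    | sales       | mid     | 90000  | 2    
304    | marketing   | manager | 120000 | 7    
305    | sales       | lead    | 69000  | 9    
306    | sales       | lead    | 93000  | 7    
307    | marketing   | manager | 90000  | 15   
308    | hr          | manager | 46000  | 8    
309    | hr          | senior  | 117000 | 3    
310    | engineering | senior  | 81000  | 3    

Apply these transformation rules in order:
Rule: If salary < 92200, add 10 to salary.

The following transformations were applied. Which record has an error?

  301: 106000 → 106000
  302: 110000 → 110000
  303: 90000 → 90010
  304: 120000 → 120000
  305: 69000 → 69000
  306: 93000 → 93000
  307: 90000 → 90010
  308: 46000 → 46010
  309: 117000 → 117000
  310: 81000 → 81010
Record 305 has an error. The correct transformed value should be 69010, not 69000.

Step 1: Check each record against the rule
Step 2: Record 305 has salary = 69000
Step 3: Since 69000 < 92200, the bonus should have been applied
Step 4: Correct value = 69010, but claimed value = 69000
Conclusion: Record 305 has the error.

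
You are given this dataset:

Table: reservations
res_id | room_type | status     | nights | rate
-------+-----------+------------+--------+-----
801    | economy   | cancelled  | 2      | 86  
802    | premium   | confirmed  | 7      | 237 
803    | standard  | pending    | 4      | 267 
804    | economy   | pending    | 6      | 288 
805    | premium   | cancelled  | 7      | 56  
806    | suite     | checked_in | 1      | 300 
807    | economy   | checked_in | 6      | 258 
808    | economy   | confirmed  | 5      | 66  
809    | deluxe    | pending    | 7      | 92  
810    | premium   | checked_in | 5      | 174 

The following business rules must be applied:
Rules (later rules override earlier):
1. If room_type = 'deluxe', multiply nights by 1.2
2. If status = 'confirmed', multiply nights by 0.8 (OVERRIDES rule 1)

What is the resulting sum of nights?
49.0

Step 1: Rule 2 takes priority for records with status = 'confirmed'
  - 2 records: 12 × 0.8 = 9.6
Step 2: Rule 1 applies to remaining records with room_type = 'deluxe'
  - 1 records: 7 × 1.2 = 8.4
Step 3: Other records unchanged: 31
Step 4: Final sum = 9.6 + 8.4 + 31 = 49.0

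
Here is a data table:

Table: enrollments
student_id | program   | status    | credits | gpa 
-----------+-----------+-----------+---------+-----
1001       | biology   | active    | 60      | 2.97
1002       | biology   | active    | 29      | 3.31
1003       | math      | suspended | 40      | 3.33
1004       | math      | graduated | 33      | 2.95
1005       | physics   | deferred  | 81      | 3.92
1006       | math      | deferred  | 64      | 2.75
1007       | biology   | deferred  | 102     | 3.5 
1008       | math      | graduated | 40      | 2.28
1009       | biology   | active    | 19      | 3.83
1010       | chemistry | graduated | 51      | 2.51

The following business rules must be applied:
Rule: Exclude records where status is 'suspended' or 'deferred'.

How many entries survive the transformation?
6

Step 1: Count records to exclude
  - 1 (suspended) + 3 (deferred) = 4 records
Step 2: Total records: 10
Step 3: Remaining = 10 - 4 = 6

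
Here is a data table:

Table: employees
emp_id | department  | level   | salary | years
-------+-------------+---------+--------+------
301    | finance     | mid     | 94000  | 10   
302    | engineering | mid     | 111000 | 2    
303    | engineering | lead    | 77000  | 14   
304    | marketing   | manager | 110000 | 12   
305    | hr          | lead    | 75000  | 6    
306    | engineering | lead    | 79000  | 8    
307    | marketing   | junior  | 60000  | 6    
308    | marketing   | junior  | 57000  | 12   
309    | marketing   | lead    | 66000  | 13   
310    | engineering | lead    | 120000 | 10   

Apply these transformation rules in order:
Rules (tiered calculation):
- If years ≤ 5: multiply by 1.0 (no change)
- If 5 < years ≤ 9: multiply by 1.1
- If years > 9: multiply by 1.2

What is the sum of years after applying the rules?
109.2

Step 1: Tier 1 (years ≤ 5): 1 records, sum = 2 × 1.0 = 2.0
Step 2: Tier 2 (5 < years ≤ 9): 3 records, sum = 20 × 1.1 = 22.0
Step 3: Tier 3 (years > 9): 6 records, sum = 71 × 1.2 = 85.2
Step 4: Final sum = 2.0 + 22.0 + 85.2 = 109.2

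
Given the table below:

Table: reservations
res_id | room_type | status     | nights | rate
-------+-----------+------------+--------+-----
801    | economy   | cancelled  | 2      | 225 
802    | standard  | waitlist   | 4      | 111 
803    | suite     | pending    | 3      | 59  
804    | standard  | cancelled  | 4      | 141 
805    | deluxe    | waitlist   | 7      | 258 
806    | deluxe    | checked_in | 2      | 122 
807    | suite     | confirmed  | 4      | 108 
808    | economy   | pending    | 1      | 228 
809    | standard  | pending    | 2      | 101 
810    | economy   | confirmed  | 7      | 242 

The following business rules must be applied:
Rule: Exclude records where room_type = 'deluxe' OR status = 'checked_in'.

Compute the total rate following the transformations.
1215

Step 1: Find records where room_type = 'deluxe' OR status = 'checked_in'
Step 2: 2 records match, summing to 380
Step 3: Original sum: 1595
Step 4: Remaining sum = 1595 - 380 = 1215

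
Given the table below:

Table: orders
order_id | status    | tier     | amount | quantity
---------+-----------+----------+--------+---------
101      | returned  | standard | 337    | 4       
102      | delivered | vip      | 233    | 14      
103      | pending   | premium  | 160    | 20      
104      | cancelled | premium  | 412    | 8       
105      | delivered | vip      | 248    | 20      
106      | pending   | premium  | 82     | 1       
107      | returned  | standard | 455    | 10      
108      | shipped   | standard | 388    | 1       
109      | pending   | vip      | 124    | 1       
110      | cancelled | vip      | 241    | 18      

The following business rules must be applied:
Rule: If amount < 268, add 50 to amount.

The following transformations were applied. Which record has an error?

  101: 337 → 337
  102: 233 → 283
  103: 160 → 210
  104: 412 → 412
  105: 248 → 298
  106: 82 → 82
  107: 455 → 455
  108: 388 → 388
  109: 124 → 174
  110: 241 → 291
Record 106 has an error. The correct transformed value should be 132, not 82.

Step 1: Check each record against the rule
Step 2: Record 106 has amount = 82
Step 3: Since 82 < 268, the bonus should have been applied
Step 4: Correct value = 132, but claimed value = 82
Conclusion: Record 106 has the error.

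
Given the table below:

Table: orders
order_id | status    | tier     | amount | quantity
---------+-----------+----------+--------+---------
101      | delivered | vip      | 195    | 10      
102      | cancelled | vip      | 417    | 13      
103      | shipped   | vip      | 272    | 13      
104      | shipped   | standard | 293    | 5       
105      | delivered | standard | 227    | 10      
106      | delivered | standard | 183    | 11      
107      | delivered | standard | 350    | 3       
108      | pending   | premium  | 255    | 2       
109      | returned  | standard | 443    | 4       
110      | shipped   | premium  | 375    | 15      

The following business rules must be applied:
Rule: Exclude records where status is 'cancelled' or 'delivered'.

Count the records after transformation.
5

Step 1: Count records to exclude
  - 1 (cancelled) + 4 (delivered) = 5 records
Step 2: Total records: 10
Step 3: Remaining = 10 - 5 = 5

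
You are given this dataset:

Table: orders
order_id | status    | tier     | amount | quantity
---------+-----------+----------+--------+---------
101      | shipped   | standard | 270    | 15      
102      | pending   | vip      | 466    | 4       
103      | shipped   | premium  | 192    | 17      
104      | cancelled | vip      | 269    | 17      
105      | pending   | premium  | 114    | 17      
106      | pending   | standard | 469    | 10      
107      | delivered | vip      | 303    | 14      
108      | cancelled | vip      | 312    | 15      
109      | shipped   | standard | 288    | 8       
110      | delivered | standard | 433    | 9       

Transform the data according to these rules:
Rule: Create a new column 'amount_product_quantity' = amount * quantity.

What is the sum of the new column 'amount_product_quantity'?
35502

Step 1: For each record, compute amount * quantity
Example calculations:
  270 * 15 = 4050
  466 * 4 = 1864
  192 * 17 = 3264
  ...
Step 2: Sum all derived values
Step 3: Total = 35502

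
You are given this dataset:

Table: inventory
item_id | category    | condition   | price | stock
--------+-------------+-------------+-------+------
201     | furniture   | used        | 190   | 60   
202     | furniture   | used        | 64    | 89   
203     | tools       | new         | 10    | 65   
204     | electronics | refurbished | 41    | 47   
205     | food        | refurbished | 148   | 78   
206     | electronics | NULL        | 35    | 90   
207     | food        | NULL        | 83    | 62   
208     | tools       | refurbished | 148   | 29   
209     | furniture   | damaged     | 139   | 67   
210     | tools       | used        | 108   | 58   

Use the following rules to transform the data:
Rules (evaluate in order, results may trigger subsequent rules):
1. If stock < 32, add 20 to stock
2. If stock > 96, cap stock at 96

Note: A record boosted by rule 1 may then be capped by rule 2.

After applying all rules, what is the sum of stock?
665

Step 1: Apply rule 1 to records with stock < 32
  - 1 records get bonus of 20
  - Of these, 0 records then exceed 96 and get capped
Step 2: Apply rule 2 to records with stock > 96
  - 0 records (original) are capped
Step 3: Calculate final sum = 665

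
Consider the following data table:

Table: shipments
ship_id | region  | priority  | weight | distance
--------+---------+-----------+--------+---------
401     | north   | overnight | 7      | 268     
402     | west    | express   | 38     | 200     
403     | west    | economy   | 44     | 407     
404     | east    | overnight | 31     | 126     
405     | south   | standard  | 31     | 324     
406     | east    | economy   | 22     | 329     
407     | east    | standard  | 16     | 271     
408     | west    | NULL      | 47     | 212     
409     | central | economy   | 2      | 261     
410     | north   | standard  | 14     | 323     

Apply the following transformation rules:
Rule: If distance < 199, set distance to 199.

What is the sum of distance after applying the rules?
2794

Step 1: 1 records have distance < 199
Step 2: These records originally summed to 126
Step 3: After setting to minimum: 1 × 199 = 199
Step 4: Unaffected records sum: 2595
Step 5: Final sum = 199 + 2595 = 2794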